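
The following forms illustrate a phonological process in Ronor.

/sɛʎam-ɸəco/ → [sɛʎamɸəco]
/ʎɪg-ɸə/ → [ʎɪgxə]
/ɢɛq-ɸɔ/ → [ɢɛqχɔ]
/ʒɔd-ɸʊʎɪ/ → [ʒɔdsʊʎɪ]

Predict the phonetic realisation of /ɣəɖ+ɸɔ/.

The data show progressive place assimilation: /ɸ/ → [x] after /g/; /ɸ/ → [χ] after /q/; /ɸ/ → [s] after /d/. In each pair only place changes, matching the preceding consonant, while manner and voice stay constant.
Nothing changes in [sɛʎamɸəco]: there the adjacent consonants already agree in place (/ɸ/ and /m/ are both bilabial), so this form is consistent with the same rule.
/ɸ/ is a voiceless bilabial fricative. The preceding trigger /ɖ/ is retroflex, so /ɸ/ must become retroflex as well.
A voiceless retroflex fricative is [ʂ], so the surface segment is [ʂ].

[ɣəɖʂɔ]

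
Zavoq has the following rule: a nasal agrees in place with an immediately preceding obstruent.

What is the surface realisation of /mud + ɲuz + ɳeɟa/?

/ɲ/ is a voiced palatal nasal. The preceding trigger /d/ is alveolar, so /ɲ/ must become alveolar as well.
The voiced alveolar nasal is [n], so /ɲ/ → [n].
The same rule applies at the second boundary: /ɳ/ → [n] next to /z/.

[mudnuzneɟa]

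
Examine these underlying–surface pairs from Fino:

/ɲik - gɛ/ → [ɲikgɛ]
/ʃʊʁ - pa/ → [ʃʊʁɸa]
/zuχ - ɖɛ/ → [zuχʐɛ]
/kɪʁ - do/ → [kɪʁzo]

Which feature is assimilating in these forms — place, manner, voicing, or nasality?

manner

Underlying /p/ is realised as [ɸ] next to /ʁ/; /ʁ/ itself does not change.
The change stop → fricative matches the manner of the preceding /ʁ/, identifying this as manner assimilation.
Checking the remaining alternations: /ɖ/ → [ʐ] after /χ/ (stop → fricative, matching a fricative); /d/ → [z] after /ʁ/ (stop → fricative, matching a fricative) — only manner changes, and always toward the preceding segment.
No alternation appears in [ɲikgɛ]: there the adjacent consonants already agree in manner (/g/ and /k/ are both stops), so this form is consistent with the same rule.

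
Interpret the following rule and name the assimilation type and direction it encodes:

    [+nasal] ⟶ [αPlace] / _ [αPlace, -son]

regressive place assimilation

The shared variable α links the value of the place features (abbreviated [Place]) on the target to the same value on the neighbouring segment, so place is the feature that assimilates.
Since the environment is written after the underscore, the trigger follows the target; the direction is regressive.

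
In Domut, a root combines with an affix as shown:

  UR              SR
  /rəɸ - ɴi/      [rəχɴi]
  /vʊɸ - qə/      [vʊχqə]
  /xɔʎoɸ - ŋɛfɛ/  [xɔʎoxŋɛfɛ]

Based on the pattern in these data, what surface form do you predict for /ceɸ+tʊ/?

[cestʊ]

The data show regressive place assimilation: /ɸ/ → [χ] before /ɴ/; /ɸ/ → [χ] before /q/; /ɸ/ → [x] before /ŋ/. In each pair only place changes, matching the following consonant, while manner and voice stay constant.
/ɸ/ is a voiceless bilabial fricative. The following trigger /t/ is alveolar, so /ɸ/ must become alveolar as well.
The voiceless alveolar fricative is [s], so /ɸ/ → [s].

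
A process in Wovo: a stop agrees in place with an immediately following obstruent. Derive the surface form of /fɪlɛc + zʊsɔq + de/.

[fɪlɛtzʊsɔtde]

/c/ is a voiceless palatal stop. The following trigger /z/ is alveolar, so /c/ must become alveolar as well.
Changing only its place to alveolar gives [t] — the voiceless alveolar stop.
At the second juncture, /q/ likewise becomes [t] adjacent to /d/.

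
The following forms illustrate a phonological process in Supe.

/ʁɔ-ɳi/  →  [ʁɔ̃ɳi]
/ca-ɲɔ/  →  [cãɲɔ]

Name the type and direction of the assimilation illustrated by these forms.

The vowel /ɔ/ surfaces as nasalised [ɔ̃] next to the following nasal /ɳ/ — it has acquired the [+nasal] feature of its neighbour.
The other form shows the same pattern: /a/ → [ã] before /ɲ/ — each time a vowel is nasalised next to a following nasal.
Because the conditioning nasal is to the right of the vowel that changes, the process is regressive (anticipatory).

regressive nasality assimilation (vowel nasalisation)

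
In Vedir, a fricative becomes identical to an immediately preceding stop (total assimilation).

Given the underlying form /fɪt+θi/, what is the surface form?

[fɪtti]

/θ/ is the segment targeted by the rule; it sits immediately after /t/, so it assimilates completely and surfaces as [t].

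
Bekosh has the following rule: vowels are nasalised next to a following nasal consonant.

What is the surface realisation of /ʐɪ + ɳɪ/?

[ʐɪ̃ɳɪ]

/ɪ/ sits next to the nasal /ɳ/ and is therefore nasalised to [ɪ̃].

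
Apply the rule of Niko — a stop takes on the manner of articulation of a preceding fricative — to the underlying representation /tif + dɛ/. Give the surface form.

[tifzɛ]

The rule targets /d/ (voiced alveolar stop), which sits after the trigger /f/ (fricative).
The voiced alveolar fricative is [z], so /d/ → [z].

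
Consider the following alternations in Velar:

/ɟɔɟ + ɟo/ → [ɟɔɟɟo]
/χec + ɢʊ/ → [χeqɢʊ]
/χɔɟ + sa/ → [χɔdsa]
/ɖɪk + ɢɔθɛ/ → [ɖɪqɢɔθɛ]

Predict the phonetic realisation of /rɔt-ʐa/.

[rɔʈʐa]

The data show regressive place assimilation: /c/ → [q] before /ɢ/; /ɟ/ → [d] before /s/; /k/ → [q] before /ɢ/. In each pair only place changes, matching the following consonant, while manner and voice stay constant.
Nothing changes in [ɟɔɟɟo]: there the adjacent consonants already agree in place (/ɟ/ and /ɟ/ are both palatal), so this form is consistent with the same rule.
The rule targets /t/ (voiceless alveolar stop), which sits before the trigger /ʐ/ (retroflex).
Changing only its place to retroflex gives [ʈ] — the voiceless retroflex stop.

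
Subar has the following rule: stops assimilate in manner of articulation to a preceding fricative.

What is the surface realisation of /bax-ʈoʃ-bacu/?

/ʈ/ is a voiceless retroflex stop. The preceding trigger /x/ is a fricative, so /ʈ/ must become a fricative as well.
A voiceless retroflex fricative is [ʂ], so the surface segment is [ʂ].
The same rule applies at the second boundary: /b/ → [β] next to /ʃ/.

[baxʂoʃβacu]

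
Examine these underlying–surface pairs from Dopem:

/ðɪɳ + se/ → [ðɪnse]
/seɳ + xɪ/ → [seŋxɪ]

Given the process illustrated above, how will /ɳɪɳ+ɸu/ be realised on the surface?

[ɳɪmɸu]

The data show regressive place assimilation: /ɳ/ → [n] before /s/; /ɳ/ → [ŋ] before /x/. In each pair only place changes, matching the following consonant, while manner and voice stay constant.
/ɳ/ is a voiced retroflex nasal. The following trigger /ɸ/ is bilabial, so /ɳ/ must become bilabial as well.
A voiced bilabial nasal is [m], so the surface segment is [m].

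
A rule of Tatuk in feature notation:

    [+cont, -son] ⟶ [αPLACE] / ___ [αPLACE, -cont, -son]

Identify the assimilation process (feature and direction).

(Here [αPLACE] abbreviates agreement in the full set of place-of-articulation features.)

The rule copies the place features (abbreviated [PLACE]) from the environment onto the target, so the assimilating feature is place.
Since the environment is written after the underscore, the trigger follows the target; the direction is regressive.

regressive place assimilation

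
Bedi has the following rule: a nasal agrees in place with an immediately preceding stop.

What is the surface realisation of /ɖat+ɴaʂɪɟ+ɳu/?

The rule targets /ɴ/ (voiced uvular nasal), which sits after the trigger /t/ (alveolar).
The voiced alveolar nasal is [n], so /ɴ/ → [n].
The same rule applies at the second boundary: /ɳ/ → [ɲ] next to /ɟ/.

[ɖatnaʂɪɟɲu]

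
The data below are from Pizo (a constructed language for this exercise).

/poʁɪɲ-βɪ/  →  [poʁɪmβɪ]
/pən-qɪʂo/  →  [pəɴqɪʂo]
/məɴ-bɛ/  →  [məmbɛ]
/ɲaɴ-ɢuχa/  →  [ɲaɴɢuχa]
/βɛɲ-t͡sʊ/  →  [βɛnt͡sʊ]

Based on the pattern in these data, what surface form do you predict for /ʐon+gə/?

[ʐoŋgə]

The data show regressive place assimilation: /ɲ/ → [m] before /β/; /n/ → [ɴ] before /q/; /ɴ/ → [m] before /b/; /ɲ/ → [n] before /t͡s/. In each pair only place changes, matching the following consonant, while manner and voice stay constant.
Nothing changes in [ɲaɴɢuχa]: there the adjacent consonants already agree in place (/ɴ/ and /ɢ/ are both uvular), so this form is consistent with the same rule.
The rule targets /n/ (voiced alveolar nasal), which sits before the trigger /g/ (velar).
The voiced velar nasal is [ŋ], so /n/ → [ŋ].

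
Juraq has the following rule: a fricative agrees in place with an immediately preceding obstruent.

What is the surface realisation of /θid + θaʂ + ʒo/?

[θidsaʂʐo]

/θ/ is a voiceless dental fricative. The preceding trigger /d/ is alveolar, so /θ/ must become alveolar as well.
The voiceless alveolar fricative is [s], so /θ/ → [s].
At the second juncture, /ʒ/ likewise becomes [ʐ] adjacent to /ʂ/.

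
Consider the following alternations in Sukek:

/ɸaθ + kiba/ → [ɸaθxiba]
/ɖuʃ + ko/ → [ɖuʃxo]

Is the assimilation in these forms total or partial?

partial assimilation

Underlying /k/ is realised as [x] next to /θ/; /θ/ itself does not change.
The change stop → fricative matches the manner of the preceding /θ/, identifying this as manner assimilation.
Place and voice are unchanged, so the assimilation is partial, not total.
The same holds elsewhere in the data: /k/ → [x] after /ʃ/ (stop → fricative, matching a fricative) — only manner changes, and always toward the preceding segment.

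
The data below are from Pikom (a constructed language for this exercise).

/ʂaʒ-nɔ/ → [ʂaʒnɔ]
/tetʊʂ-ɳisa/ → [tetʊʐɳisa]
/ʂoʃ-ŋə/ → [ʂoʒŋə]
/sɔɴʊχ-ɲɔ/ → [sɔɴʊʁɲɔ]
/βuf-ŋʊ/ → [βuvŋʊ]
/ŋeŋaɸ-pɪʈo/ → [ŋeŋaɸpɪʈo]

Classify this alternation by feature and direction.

regressive voicing assimilation

Comparing underlying and surface forms, /ʂ/ → [ʐ] is the alternation; the neighbouring /ɳ/ is constant.
/ʂ/ is voiceless while /ɳ/ is voiced; the output [ʐ] is voiced, matching the trigger — so the feature that spreads is voicing.
Place and manner are unchanged, so the assimilation is partial, not total.
Checking the remaining alternations: /ʃ/ → [ʒ] before /ŋ/ (voiceless → voiced, matching voiced); /χ/ → [ʁ] before /ɲ/ (voiceless → voiced, matching voiced); /f/ → [v] before /ŋ/ (voiceless → voiced, matching voiced) — only voicing changes, and always toward the following segment.
No alternation appears in [ʂaʒnɔ], [ŋeŋaɸpɪʈo]: there the adjacent consonants already agree in voicing (/ʒ/ and /n/ are both voiced; /ɸ/ and /p/ are both voiceless), so these forms are consistent with the same rule.
The trigger is the following segment, so the direction is regressive (anticipatory).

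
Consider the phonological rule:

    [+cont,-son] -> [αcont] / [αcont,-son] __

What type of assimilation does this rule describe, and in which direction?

The rule copies [cont] (continuancy) from the environment onto the target fricatives; since [±cont] encodes the stop/fricative manner contrast, the assimilating dimension is manner.
The conditioning segment sits to the left of the focus bar, meaning the trigger precedes the segment that changes — progressive assimilation.

progressive manner assimilation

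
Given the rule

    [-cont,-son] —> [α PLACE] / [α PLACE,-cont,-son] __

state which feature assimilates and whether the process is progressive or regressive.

progressive place assimilation

The rule copies the place features (abbreviated [PLACE]) from the environment onto the target, so the assimilating feature is place.
The conditioning segment sits to the left of the focus bar, meaning the trigger precedes the segment that changes — progressive assimilation.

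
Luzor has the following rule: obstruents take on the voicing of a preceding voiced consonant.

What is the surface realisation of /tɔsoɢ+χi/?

The rule targets /χ/ (voiceless uvular fricative), which sits after the trigger /ɢ/ (voiced).
A voiced uvular fricative is [ʁ], so the surface segment is [ʁ].

[tɔsoɢʁi]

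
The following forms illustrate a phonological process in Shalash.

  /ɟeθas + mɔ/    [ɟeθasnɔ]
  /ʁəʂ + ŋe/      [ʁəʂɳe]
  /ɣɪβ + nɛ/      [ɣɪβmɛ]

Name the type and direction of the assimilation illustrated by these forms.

progressive place assimilation

Comparing underlying and surface forms, /m/ → [n] is the alternation; the neighbouring /s/ is constant.
/m/ is bilabial while /s/ is alveolar; the output [n] is alveolar, matching the trigger — so the feature that spreads is place.
Manner and voice are unchanged, so the assimilation is partial, not total.
The same holds elsewhere in the data: /ŋ/ → [ɳ] after /ʂ/ (velar → retroflex, matching retroflex); /n/ → [m] after /β/ (alveolar → bilabial, matching bilabial) — only place changes, and always toward the preceding segment.
The trigger is the preceding segment, so the direction is progressive (perseverative).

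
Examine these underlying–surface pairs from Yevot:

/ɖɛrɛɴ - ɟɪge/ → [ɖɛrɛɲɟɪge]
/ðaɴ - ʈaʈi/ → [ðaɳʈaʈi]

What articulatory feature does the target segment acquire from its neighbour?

place

Comparing underlying and surface forms, /ɴ/ → [ɲ] is the alternation; the neighbouring /ɟ/ is constant.
The change uvular → palatal matches the place of the following /ɟ/, identifying this as place assimilation.
The same holds elsewhere in the data: /ɴ/ → [ɳ] before /ʈ/ (uvular → retroflex, matching retroflex) — only place changes, and always toward the following segment.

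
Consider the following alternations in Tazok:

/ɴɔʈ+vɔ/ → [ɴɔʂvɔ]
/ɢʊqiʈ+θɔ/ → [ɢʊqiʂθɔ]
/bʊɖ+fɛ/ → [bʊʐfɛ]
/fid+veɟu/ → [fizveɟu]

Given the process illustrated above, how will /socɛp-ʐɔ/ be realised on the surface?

The data show regressive manner assimilation: /ʈ/ → [ʂ] before /v/; /ʈ/ → [ʂ] before /θ/; /ɖ/ → [ʐ] before /f/; /d/ → [z] before /v/. In each pair only manner changes, matching the following consonant, while place and voice stay constant.
/p/ is a voiceless bilabial stop. The following trigger /ʐ/ is a fricative, so /p/ must become a fricative as well.
The voiceless bilabial fricative is [ɸ], so /p/ → [ɸ].

[socɛɸʐɔ]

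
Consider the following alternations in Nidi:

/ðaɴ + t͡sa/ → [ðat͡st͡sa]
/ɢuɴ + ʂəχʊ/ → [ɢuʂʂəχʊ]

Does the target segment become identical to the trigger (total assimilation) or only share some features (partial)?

The segment that alternates is /ɴ/, which surfaces as [t͡s] when adjacent to /t͡s/.
The output [t͡s] is identical to the trigger /t͡s/ — every feature (place, manner, voicing) has been copied — so this is total assimilation.
The other form behaves the same way: /ɴ/ → [ʂ] before /ʂ/ — in each case the output is a copy of the following consonant.

total assimilation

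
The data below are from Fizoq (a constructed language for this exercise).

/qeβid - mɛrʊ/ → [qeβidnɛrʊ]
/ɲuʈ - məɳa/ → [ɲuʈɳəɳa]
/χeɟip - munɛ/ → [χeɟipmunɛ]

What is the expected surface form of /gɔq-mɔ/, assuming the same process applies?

The data show progressive place assimilation: /m/ → [n] after /d/; /m/ → [ɳ] after /ʈ/. In each pair only place changes, matching the preceding consonant, while manner and voice stay constant.
No alternation appears in [χeɟipmunɛ]: there the adjacent consonants already agree in place (/m/ and /p/ are both bilabial), so this form is consistent with the same rule.
The rule targets /m/ (voiced bilabial nasal), which sits after the trigger /q/ (uvular).
The voiced uvular nasal is [ɴ], so /m/ → [ɴ].

[gɔqɴɔ]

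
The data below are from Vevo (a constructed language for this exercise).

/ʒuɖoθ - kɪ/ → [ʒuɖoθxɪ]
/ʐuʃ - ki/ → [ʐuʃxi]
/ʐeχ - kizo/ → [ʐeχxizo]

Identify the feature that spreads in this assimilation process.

Underlying /k/ is realised as [x] next to /θ/; /θ/ itself does not change.
/k/ is a stop while /θ/ is a fricative; the output [x] is a fricative, matching the trigger — so the feature that spreads is manner.
Checking the remaining alternations: /k/ → [x] after /ʃ/ (stop → fricative, matching a fricative); /k/ → [x] after /χ/ (stop → fricative, matching a fricative) — only manner changes, and always toward the preceding segment.

manner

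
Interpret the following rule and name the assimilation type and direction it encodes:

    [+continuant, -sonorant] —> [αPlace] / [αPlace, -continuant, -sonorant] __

progressive place assimilation

The shared variable α links the value of the place features (abbreviated [Place]) on the target to the same value on the neighbouring segment, so place is the feature that assimilates.
Since the environment is written before the underscore, the trigger precedes the target; the direction is progressive.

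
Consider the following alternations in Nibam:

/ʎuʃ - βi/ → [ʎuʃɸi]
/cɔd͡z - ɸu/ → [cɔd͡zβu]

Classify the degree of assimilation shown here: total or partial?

Underlying /β/ is realised as [ɸ] next to /ʃ/; /ʃ/ itself does not change.
/β/ is voiced while /ʃ/ is voiceless; the output [ɸ] is voiceless, matching the trigger — so the feature that spreads is voicing.
Place and manner are unchanged, so the assimilation is partial, not total.
The same holds elsewhere in the data: /ɸ/ → [β] after /d͡z/ (voiceless → voiced, matching voiced) — only voicing changes, and always toward the preceding segment.

partial assimilation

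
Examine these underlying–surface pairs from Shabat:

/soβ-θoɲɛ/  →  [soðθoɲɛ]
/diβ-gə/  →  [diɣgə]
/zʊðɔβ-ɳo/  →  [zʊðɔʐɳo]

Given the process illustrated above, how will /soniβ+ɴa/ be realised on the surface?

[soniʁɴa]

The data show regressive place assimilation: /β/ → [ð] before /θ/; /β/ → [ɣ] before /g/; /β/ → [ʐ] before /ɳ/. In each pair only place changes, matching the following consonant, while manner and voice stay constant.
The rule targets /β/ (voiced bilabial fricative), which sits before the trigger /ɴ/ (uvular).
A voiced uvular fricative is [ʁ], so the surface segment is [ʁ].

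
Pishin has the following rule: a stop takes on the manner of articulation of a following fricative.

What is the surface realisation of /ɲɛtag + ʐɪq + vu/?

[ɲɛtaɣʐɪχvu]

The rule targets /g/ (voiced velar stop), which sits before the trigger /ʐ/ (fricative).
A voiced velar fricative is [ɣ], so the surface segment is [ɣ].
At the second juncture, /q/ likewise becomes [χ] adjacent to /v/.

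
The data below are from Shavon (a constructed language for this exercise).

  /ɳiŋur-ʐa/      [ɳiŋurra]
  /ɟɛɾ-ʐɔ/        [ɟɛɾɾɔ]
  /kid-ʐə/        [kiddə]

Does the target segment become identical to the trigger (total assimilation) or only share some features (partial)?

total assimilation

The segment that alternates is /ʐ/, which surfaces as [r] when adjacent to /r/.
The output [r] is identical to the trigger /r/ — every feature (place, manner, voicing) has been copied — so this is total assimilation.
The other forms behave the same way: /ʐ/ → [ɾ] after /ɾ/; /ʐ/ → [d] after /d/ — in each case the output is a copy of the preceding consonant.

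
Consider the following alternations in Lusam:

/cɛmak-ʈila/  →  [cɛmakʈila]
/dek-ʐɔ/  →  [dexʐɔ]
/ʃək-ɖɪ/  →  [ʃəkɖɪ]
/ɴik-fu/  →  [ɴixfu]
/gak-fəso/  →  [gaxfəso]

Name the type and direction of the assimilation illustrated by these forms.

regressive manner assimilation

Underlying /k/ is realised as [x] next to /ʐ/; /ʐ/ itself does not change.
The change stop → fricative matches the manner of the following /ʐ/, identifying this as manner assimilation.
Place and voice are unchanged, so the assimilation is partial, not total.
The same holds elsewhere in the data: /k/ → [x] before /f/ (stop → fricative, matching a fricative) — only manner changes, and always toward the following segment.
No alternation appears in [cɛmakʈila], [ʃəkɖɪ]: there the adjacent consonants already agree in manner (/k/ and /ʈ/ are both stops; /k/ and /ɖ/ are both stops), so these forms are consistent with the same rule.
The trigger is the following segment, so the direction is regressive (anticipatory).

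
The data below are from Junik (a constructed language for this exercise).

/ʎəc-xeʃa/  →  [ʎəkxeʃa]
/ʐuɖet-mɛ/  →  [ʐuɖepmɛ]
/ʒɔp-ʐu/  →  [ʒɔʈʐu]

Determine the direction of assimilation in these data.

The segment that alternates is /c/, which surfaces as [k] when adjacent to /x/.
The change palatal → velar matches the place of the following /x/, identifying this as place assimilation.
The other alternating forms pattern the same way: /t/ → [p] before /m/ (alveolar → bilabial, matching bilabial); /p/ → [ʈ] before /ʐ/ (bilabial → retroflex, matching retroflex) — only place changes, and always toward the following segment.
Since the segment that changes precedes the conditioning segment, the assimilation is regressive.

regressive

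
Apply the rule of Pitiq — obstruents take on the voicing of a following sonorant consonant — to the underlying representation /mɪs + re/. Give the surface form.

The rule targets /s/ (voiceless alveolar fricative), which sits before the trigger /r/ (voiced).
A voiced alveolar fricative is [z], so the surface segment is [z].

[mɪzre]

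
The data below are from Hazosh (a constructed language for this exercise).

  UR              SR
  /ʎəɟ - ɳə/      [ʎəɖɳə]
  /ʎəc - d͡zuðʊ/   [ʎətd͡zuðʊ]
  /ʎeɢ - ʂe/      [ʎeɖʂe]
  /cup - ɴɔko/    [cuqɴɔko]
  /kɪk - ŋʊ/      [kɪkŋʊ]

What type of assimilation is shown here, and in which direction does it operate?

regressive place assimilation

Underlying /ɟ/ is realised as [ɖ] next to /ɳ/; /ɳ/ itself does not change.
The change palatal → retroflex matches the place of the following /ɳ/, identifying this as place assimilation.
Manner and voice are unchanged, so the assimilation is partial, not total.
The same holds elsewhere in the data: /c/ → [t] before /d͡z/ (palatal → alveolar, matching alveolar); /ɢ/ → [ɖ] before /ʂ/ (uvular → retroflex, matching retroflex); /p/ → [q] before /ɴ/ (bilabial → uvular, matching uvular) — only place changes, and always toward the following segment.
No alternation appears in [kɪkŋʊ]: there the adjacent consonants already agree in place (/k/ and /ŋ/ are both velar), so this form is consistent with the same rule.
The trigger is the following segment, so the direction is regressive (anticipatory).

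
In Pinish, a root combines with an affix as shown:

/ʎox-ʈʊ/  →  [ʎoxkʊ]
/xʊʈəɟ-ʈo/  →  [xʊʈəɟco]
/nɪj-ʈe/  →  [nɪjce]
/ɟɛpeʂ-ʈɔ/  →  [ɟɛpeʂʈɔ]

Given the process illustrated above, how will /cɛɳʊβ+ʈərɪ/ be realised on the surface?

The data show progressive place assimilation: /ʈ/ → [k] after /x/; /ʈ/ → [c] after /ɟ/; /ʈ/ → [c] after /j/. In each pair only place changes, matching the preceding consonant, while manner and voice stay constant.
Nothing changes in [ɟɛpeʂʈɔ]: there the adjacent consonants already agree in place (/ʈ/ and /ʂ/ are both retroflex), so this form is consistent with the same rule.
/ʈ/ is a voiceless retroflex stop. The preceding trigger /β/ is bilabial, so /ʈ/ must become bilabial as well.
Changing only its place to bilabial gives [p] — the voiceless bilabial stop.

[cɛɳʊβpərɪ]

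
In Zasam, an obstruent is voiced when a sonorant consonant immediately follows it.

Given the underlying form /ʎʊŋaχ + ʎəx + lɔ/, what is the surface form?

[ʎʊŋaʁʎəɣlɔ]

The rule targets /χ/ (voiceless uvular fricative), which sits before the trigger /ʎ/ (voiced).
Changing only its voicing to voiced gives [ʁ] — the voiced uvular fricative.
The same rule applies at the second boundary: /x/ → [ɣ] next to /l/.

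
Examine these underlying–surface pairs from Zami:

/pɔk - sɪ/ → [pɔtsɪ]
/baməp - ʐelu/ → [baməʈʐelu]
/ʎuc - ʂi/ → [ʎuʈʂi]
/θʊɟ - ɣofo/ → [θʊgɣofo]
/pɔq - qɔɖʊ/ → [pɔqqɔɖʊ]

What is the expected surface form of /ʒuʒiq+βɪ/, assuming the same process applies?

[ʒuʒipβɪ]

The data show regressive place assimilation: /k/ → [t] before /s/; /p/ → [ʈ] before /ʐ/; /c/ → [ʈ] before /ʂ/; /ɟ/ → [g] before /ɣ/. In each pair only place changes, matching the following consonant, while manner and voice stay constant.
Nothing changes in [pɔqqɔɖʊ]: there the adjacent consonants already agree in place (/q/ and /q/ are both uvular), so this form is consistent with the same rule.
The rule targets /q/ (voiceless uvular stop), which sits before the trigger /β/ (bilabial).
The voiceless bilabial stop is [p], so /q/ → [p].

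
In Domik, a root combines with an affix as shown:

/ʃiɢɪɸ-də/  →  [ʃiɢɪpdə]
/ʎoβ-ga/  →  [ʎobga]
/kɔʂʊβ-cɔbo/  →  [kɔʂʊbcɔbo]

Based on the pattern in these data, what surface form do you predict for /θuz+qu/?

The data show regressive manner assimilation: /ɸ/ → [p] before /d/; /β/ → [b] before /g/; /β/ → [b] before /c/. In each pair only manner changes, matching the following consonant, while place and voice stay constant.
The rule targets /z/ (voiced alveolar fricative), which sits before the trigger /q/ (stop).
A voiced alveolar stop is [d], so the surface segment is [d].

[θudqu]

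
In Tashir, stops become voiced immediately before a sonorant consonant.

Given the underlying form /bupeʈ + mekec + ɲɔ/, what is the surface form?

The rule targets /ʈ/ (voiceless retroflex stop), which sits before the trigger /m/ (voiced).
A voiced retroflex stop is [ɖ], so the surface segment is [ɖ].
The same rule applies at the second boundary: /c/ → [ɟ] next to /ɲ/.

[bupeɖmekeɟɲɔ]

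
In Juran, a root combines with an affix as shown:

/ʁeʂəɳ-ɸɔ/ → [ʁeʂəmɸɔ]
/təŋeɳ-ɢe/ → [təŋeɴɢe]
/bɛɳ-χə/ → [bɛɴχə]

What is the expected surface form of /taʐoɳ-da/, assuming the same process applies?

[taʐonda]

The data show regressive place assimilation: /ɳ/ → [m] before /ɸ/; /ɳ/ → [ɴ] before /ɢ/; /ɳ/ → [ɴ] before /χ/. In each pair only place changes, matching the following consonant, while manner and voice stay constant.
The rule targets /ɳ/ (voiced retroflex nasal), which sits before the trigger /d/ (alveolar).
The voiced alveolar nasal is [n], so /ɳ/ → [n].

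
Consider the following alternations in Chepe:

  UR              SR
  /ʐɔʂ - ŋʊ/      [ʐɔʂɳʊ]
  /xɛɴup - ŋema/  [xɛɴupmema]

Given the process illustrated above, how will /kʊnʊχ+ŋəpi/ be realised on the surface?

The data show progressive place assimilation: /ŋ/ → [ɳ] after /ʂ/; /ŋ/ → [m] after /p/. In each pair only place changes, matching the preceding consonant, while manner and voice stay constant.
The rule targets /ŋ/ (voiced velar nasal), which sits after the trigger /χ/ (uvular).
Changing only its place to uvular gives [ɴ] — the voiced uvular nasal.

[kʊnʊχɴəpi]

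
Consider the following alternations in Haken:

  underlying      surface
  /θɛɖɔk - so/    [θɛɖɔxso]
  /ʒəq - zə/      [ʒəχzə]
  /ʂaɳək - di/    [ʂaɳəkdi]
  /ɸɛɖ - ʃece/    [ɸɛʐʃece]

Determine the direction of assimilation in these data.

regressive

Comparing underlying and surface forms, /k/ → [x] is the alternation; the neighbouring /s/ is constant.
The change stop → fricative matches the manner of the following /s/, identifying this as manner assimilation.
Checking the remaining alternations: /q/ → [χ] before /z/ (stop → fricative, matching a fricative); /ɖ/ → [ʐ] before /ʃ/ (stop → fricative, matching a fricative) — only manner changes, and always toward the following segment.
No alternation appears in [ʂaɳəkdi]: there the adjacent consonants already agree in manner (/k/ and /d/ are both stops), so this form is consistent with the same rule.
Since the segment that changes precedes the conditioning segment, the assimilation is regressive.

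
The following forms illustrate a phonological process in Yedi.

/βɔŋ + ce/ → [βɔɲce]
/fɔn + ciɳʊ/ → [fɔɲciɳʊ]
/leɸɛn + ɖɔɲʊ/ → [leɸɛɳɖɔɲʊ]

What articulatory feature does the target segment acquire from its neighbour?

place

The segment that alternates is /ŋ/, which surfaces as [ɲ] when adjacent to /c/.
/ŋ/ is velar while /c/ is palatal; the output [ɲ] is palatal, matching the trigger — so the feature that spreads is place.
Checking the remaining alternations: /n/ → [ɲ] before /c/ (alveolar → palatal, matching palatal); /n/ → [ɳ] before /ɖ/ (alveolar → retroflex, matching retroflex) — only place changes, and always toward the following segment.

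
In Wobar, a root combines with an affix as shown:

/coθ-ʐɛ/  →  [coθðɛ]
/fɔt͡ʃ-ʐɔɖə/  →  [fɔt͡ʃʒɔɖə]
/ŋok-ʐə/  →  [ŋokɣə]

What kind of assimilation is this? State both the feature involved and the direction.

progressive place assimilation

Comparing underlying and surface forms, /ʐ/ → [ð] is the alternation; the neighbouring /θ/ is constant.
The change retroflex → dental matches the place of the preceding /θ/, identifying this as place assimilation.
Manner and voice are unchanged, so the assimilation is partial, not total.
Checking the remaining alternations: /ʐ/ → [ʒ] after /t͡ʃ/ (retroflex → postalveolar, matching postalveolar); /ʐ/ → [ɣ] after /k/ (retroflex → velar, matching velar) — only place changes, and always toward the preceding segment.
The trigger is the preceding segment, so the direction is progressive (perseverative).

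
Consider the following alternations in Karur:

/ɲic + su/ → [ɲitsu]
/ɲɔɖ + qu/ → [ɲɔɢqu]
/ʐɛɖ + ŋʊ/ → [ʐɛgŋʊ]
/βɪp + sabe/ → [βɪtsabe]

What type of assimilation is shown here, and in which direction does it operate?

The segment that alternates is /c/, which surfaces as [t] when adjacent to /s/.
/c/ is palatal while /s/ is alveolar; the output [t] is alveolar, matching the trigger — so the feature that spreads is place.
Manner and voice are unchanged, so the assimilation is partial, not total.
The other alternating forms pattern the same way: /ɖ/ → [ɢ] before /q/ (retroflex → uvular, matching uvular); /ɖ/ → [g] before /ŋ/ (retroflex → velar, matching velar); /p/ → [t] before /s/ (bilabial → alveolar, matching alveolar) — only place changes, and always toward the following segment.
The trigger is the following segment, so the direction is regressive (anticipatory).

regressive place assimilation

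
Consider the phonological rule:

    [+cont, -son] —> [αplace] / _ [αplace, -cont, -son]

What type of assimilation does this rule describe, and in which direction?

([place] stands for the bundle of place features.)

regressive place assimilation

The rule copies the place features (abbreviated [place]) from the environment onto the target, so the assimilating feature is place.
Since the environment is written after the underscore, the trigger follows the target; the direction is regressive.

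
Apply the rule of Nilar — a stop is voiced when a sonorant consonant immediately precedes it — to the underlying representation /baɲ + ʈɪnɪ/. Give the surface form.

The rule targets /ʈ/ (voiceless retroflex stop), which sits after the trigger /ɲ/ (voiced).
The voiced retroflex stop is [ɖ], so /ʈ/ → [ɖ].

[baɲɖɪnɪ]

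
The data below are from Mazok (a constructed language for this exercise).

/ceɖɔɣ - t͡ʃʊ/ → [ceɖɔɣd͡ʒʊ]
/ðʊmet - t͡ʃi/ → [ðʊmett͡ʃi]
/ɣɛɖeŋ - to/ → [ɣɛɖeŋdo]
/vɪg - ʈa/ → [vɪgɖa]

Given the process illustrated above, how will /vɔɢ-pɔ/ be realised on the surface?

[vɔɢbɔ]

The data show progressive voicing assimilation: /t͡ʃ/ → [d͡ʒ] after /ɣ/; /t/ → [d] after /ŋ/; /ʈ/ → [ɖ] after /g/. In each pair only voicing changes, matching the preceding consonant, while place and manner stay constant.
Nothing changes in [ðʊmett͡ʃi]: there the adjacent consonants already agree in voicing (/t͡ʃ/ and /t/ are both voiceless), so this form is consistent with the same rule.
The rule targets /p/ (voiceless bilabial stop), which sits after the trigger /ɢ/ (voiced).
The voiced bilabial stop is [b], so /p/ → [b].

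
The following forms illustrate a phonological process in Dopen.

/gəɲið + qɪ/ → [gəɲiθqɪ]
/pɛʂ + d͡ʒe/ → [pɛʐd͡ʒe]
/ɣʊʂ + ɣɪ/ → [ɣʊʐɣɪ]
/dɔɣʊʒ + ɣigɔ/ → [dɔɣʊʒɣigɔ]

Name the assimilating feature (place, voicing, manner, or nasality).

Underlying /ð/ is realised as [θ] next to /q/; /q/ itself does not change.
/ð/ is voiced while /q/ is voiceless; the output [θ] is voiceless, matching the trigger — so the feature that spreads is voicing.
The same holds elsewhere in the data: /ʂ/ → [ʐ] before /d͡ʒ/ (voiceless → voiced, matching voiced); /ʂ/ → [ʐ] before /ɣ/ (voiceless → voiced, matching voiced) — only voicing changes, and always toward the following segment.
Nothing changes in [dɔɣʊʒɣigɔ]: there the adjacent consonants already agree in voicing (/ʒ/ and /ɣ/ are both voiced), so this form is consistent with the same rule.

voicing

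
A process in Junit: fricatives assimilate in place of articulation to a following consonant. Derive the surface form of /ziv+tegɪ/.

/v/ is a voiced labiodental fricative. The following trigger /t/ is alveolar, so /v/ must become alveolar as well.
The voiced alveolar fricative is [z], so /v/ → [z].

[ziztegɪ]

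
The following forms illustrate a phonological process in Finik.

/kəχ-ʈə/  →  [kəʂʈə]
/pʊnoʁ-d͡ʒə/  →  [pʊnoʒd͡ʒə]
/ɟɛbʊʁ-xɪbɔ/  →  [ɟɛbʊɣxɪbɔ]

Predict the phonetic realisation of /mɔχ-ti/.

[mɔsti]

The data show regressive place assimilation: /χ/ → [ʂ] before /ʈ/; /ʁ/ → [ʒ] before /d͡ʒ/; /ʁ/ → [ɣ] before /x/. In each pair only place changes, matching the following consonant, while manner and voice stay constant.
/χ/ is a voiceless uvular fricative. The following trigger /t/ is alveolar, so /χ/ must become alveolar as well.
A voiceless alveolar fricative is [s], so the surface segment is [s].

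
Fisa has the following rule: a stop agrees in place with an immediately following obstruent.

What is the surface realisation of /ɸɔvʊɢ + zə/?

[ɸɔvʊdzə]

The rule targets /ɢ/ (voiced uvular stop), which sits before the trigger /z/ (alveolar).
Changing only its place to alveolar gives [d] — the voiced alveolar stop.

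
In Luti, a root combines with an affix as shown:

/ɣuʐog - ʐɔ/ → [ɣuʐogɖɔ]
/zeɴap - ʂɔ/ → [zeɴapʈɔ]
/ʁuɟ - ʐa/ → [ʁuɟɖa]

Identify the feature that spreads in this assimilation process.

manner

The segment that alternates is /ʐ/, which surfaces as [ɖ] when adjacent to /g/.
/ʐ/ is a fricative while /g/ is a stop; the output [ɖ] is a stop, matching the trigger — so the feature that spreads is manner.
The same holds elsewhere in the data: /ʂ/ → [ʈ] after /p/ (fricative → stop, matching a stop); /ʐ/ → [ɖ] after /ɟ/ (fricative → stop, matching a stop) — only manner changes, and always toward the preceding segment.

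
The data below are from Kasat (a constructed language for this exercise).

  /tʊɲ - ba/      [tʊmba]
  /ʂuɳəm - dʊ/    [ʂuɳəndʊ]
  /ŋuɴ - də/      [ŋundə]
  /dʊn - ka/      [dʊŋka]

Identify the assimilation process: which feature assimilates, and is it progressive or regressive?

Comparing underlying and surface forms, /ɲ/ → [m] is the alternation; the neighbouring /b/ is constant.
The change palatal → bilabial matches the place of the following /b/, identifying this as place assimilation.
Manner and voice are unchanged, so the assimilation is partial, not total.
Checking the remaining alternations: /m/ → [n] before /d/ (bilabial → alveolar, matching alveolar); /ɴ/ → [n] before /d/ (uvular → alveolar, matching alveolar); /n/ → [ŋ] before /k/ (alveolar → velar, matching velar) — only place changes, and always toward the following segment.
The trigger is the following segment, so the direction is regressive (anticipatory).

regressive place assimilation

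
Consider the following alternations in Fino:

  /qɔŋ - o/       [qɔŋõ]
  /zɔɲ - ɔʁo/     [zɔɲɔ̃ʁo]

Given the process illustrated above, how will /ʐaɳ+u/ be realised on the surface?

[ʐaɳũ]

The data show progressive nasality assimilation (vowel nasalisation): /o/ → [õ] after /ŋ/; /ɔ/ → [ɔ̃] after /ɲ/ — a vowel is nasalised by an immediately preceding nasal consonant.
/u/ sits next to the nasal /ɳ/ and is therefore nasalised to [ũ].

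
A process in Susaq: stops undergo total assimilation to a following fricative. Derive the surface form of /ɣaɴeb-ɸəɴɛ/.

/b/ is the segment targeted by the rule; it sits immediately before /ɸ/, so it assimilates completely and surfaces as [ɸ].

[ɣaɴeɸɸəɴɛ]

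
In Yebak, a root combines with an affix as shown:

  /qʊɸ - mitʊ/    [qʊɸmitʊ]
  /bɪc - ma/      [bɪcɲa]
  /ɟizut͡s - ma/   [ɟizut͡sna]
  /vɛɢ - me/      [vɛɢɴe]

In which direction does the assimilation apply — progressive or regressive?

The segment that alternates is /m/, which surfaces as [ɲ] when adjacent to /c/.
/m/ is bilabial while /c/ is palatal; the output [ɲ] is palatal, matching the trigger — so the feature that spreads is place.
The other alternating forms pattern the same way: /m/ → [n] after /t͡s/ (bilabial → alveolar, matching alveolar); /m/ → [ɴ] after /ɢ/ (bilabial → uvular, matching uvular) — only place changes, and always toward the preceding segment.
No alternation appears in [qʊɸmitʊ]: there the adjacent consonants already agree in place (/m/ and /ɸ/ are both bilabial), so this form is consistent with the same rule.
The trigger is the preceding segment, so the direction is progressive (perseverative).

progressive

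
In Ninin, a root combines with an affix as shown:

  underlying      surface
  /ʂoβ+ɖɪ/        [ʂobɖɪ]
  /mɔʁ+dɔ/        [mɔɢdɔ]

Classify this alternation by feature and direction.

regressive manner assimilation

The segment that alternates is /β/, which surfaces as [b] when adjacent to /ɖ/.
The change fricative → stop matches the manner of the following /ɖ/, identifying this as manner assimilation.
Place and voice are unchanged, so the assimilation is partial, not total.
The same holds elsewhere in the data: /ʁ/ → [ɢ] before /d/ (fricative → stop, matching a stop) — only manner changes, and always toward the following segment.
Since the segment that changes precedes the conditioning segment, the assimilation is regressive.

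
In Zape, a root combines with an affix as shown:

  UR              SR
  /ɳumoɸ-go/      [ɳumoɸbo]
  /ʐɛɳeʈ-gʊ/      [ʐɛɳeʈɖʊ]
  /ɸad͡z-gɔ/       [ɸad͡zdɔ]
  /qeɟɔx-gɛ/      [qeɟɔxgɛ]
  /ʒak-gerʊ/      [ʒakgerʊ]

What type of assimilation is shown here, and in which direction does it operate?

progressive place assimilation

Comparing underlying and surface forms, /g/ → [b] is the alternation; the neighbouring /ɸ/ is constant.
/g/ is velar while /ɸ/ is bilabial; the output [b] is bilabial, matching the trigger — so the feature that spreads is place.
Manner and voice are unchanged, so the assimilation is partial, not total.
Checking the remaining alternations: /g/ → [ɖ] after /ʈ/ (velar → retroflex, matching retroflex); /g/ → [d] after /d͡z/ (velar → alveolar, matching alveolar) — only place changes, and always toward the preceding segment.
Nothing changes in [qeɟɔxgɛ], [ʒakgerʊ]: there the adjacent consonants already agree in place (/g/ and /x/ are both velar; /g/ and /k/ are both velar), so these forms are consistent with the same rule.
Since the segment that changes follows the conditioning segment, the assimilation is progressive.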